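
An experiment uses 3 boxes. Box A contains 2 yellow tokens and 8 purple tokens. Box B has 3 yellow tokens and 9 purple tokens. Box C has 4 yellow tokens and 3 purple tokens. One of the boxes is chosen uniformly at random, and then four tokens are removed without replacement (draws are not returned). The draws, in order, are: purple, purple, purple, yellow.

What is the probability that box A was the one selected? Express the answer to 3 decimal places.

0.461

Under each hypothesis, the probability of the observed sequence is: P(data | box A) = (8/10)(7/9)(6/8)(2/7) = 0.13333; P(data | box B) = (9/12)(8/11)(7/10)(3/9) = 0.12727; P(data | box C) = (3/7)(2/6)(1/5)(4/4) = 0.028571.
Weighting by the prior gives 1/3 · 0.13333 = 0.044444, 1/3 · 0.12727 = 0.042424, 1/3 · 0.028571 = 0.0095238; with total 0.096392.
So P(box A | data) = (0.044444) / (0.096392) = 0.46108.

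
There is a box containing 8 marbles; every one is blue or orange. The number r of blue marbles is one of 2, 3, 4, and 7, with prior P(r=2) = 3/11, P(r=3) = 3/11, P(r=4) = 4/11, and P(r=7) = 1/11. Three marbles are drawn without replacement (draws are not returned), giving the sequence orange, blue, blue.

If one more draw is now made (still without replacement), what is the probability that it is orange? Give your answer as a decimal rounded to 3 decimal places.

The likelihood of the observed sequence under each hypothesis: P(data | r = 2) = (6/8)(2/7)(1/6) = 1/28; P(data | r = 3) = (5/8)(3/7)(2/6) = 5/56; P(data | r = 4) = (4/8)(4/7)(3/6) = 1/7; P(data | r = 7) = (1/8)(7/7)(6/6) = 1/8.
Multiplying each by its prior: 3/11 · 1/28 = 3/308, 3/11 · 5/56 = 15/616, 4/11 · 1/7 = 4/77, 1/11 · 1/8 = 1/88; summing to 15/154.
Dividing through by the total gives posterior P(r = 2 | data) = 1/10, P(r = 3 | data) = 1/4, P(r = 4 | data) = 8/15, P(r = 7 | data) = 7/60.
Averaging over the posterior, P(orange next | data) = (1)(1/10) + (4/5)(1/4) + (3/5)(8/15) + (0)(7/60) = 31/50.

0.620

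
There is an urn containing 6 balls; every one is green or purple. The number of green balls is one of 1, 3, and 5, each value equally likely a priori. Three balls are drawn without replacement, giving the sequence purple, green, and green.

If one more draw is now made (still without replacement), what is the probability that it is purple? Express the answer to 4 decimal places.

For each hypothesis, P(data | H) works out to: P(data | r = 1) = (5/6)(1/5)(0/4) = 0; P(data | r = 3) = (3/6)(3/5)(2/4) = 3/20; P(data | r = 5) = (1/6)(5/5)(4/4) = 1/6.
Weighting by the prior gives 1/3 · 0 = 0, 1/3 · 3/20 = 1/20, 1/3 · 1/6 = 1/18; these sum to 19/180.
Dividing through by the total gives posterior P(r = 1 | data) = 0, P(r = 3 | data) = 9/19, P(r = 5 | data) = 10/19.
Averaging over the posterior, P(purple next | data) = (2/3)(9/19) + (0)(10/19) = 6/19.

0.3158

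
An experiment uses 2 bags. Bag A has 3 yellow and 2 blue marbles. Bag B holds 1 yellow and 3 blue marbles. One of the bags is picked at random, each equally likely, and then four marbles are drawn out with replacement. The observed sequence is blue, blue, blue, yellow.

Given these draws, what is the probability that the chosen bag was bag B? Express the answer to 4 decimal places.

Compute the likelihood of the observed sequence for each case: P(data | bag A) = (2/5)(2/5)(2/5)(3/5) = 0.0384; P(data | bag B) = (3/4)(3/4)(3/4)(1/4) = 0.10547.
Multiplying each by its prior: 1/2 · 0.0384 = 0.0192, 1/2 · 0.10547 = 0.052734; with total 0.071934.
So P(bag B | data) = (0.052734) / (0.071934) = 0.73309.

0.7331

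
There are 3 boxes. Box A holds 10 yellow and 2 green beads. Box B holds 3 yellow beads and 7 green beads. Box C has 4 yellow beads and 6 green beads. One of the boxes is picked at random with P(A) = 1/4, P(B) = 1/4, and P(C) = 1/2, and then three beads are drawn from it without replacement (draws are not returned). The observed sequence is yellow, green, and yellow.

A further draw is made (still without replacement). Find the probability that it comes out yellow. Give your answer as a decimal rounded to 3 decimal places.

Compute the likelihood of the observed sequence for each case: P(data | box A) = (10/12)(2/11)(9/10) = 0.13636; P(data | box B) = (3/10)(7/9)(2/8) = 0.058333; P(data | box C) = (4/10)(6/9)(3/8) = 0.1.
Weighting by the prior gives 1/4 · 0.13636 = 0.034091, 1/4 · 0.058333 = 0.014583, 1/2 · 0.1 = 0.05; with total 0.098674.
The posterior is then P(box A | data) = 0.34549, P(box B | data) = 0.14779, P(box C | data) = 0.50672.
The predictive probability is P(yellow next | data) = (8/9)(0.34549) + (1/7)(0.14779) + (2/7)(0.50672) = 0.47299.

0.473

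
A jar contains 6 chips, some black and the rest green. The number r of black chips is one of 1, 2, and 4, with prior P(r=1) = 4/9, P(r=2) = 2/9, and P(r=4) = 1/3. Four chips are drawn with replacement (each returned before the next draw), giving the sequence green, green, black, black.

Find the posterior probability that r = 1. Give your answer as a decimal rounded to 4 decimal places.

The likelihood of the observed sequence under each hypothesis: P(data | r = 1) = (5/6)(5/6)(1/6)(1/6) = 0.01929; P(data | r = 2) = (4/6)(4/6)(2/6)(2/6) = 0.049383; P(data | r = 4) = (2/6)(2/6)(4/6)(4/6) = 0.049383.
Multiplying each by its prior: 4/9 · 0.01929 = 0.0085734, 2/9 · 0.049383 = 0.010974, 1/3 · 0.049383 = 0.016461; summing to 0.036008.
Therefore the posterior P(r = 1 | data) = (0.0085734) / (0.036008) = 0.2381.

0.2381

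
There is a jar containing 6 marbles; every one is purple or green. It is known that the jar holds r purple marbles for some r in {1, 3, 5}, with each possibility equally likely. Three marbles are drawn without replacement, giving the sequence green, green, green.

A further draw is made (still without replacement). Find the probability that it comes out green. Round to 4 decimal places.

0.6061

For each hypothesis, P(data | H) works out to: P(data | r = 1) = (5/6)(4/5)(3/4) = 1/2; P(data | r = 3) = (3/6)(2/5)(1/4) = 1/20; P(data | r = 5) = (1/6)(0/5) = 0.
The prior-weighted likelihoods are 1/3 · 1/2 = 1/6, 1/3 · 1/20 = 1/60, 1/3 · 0 = 0; these sum to 11/60.
Dividing through by the total gives posterior P(r = 1 | data) = 10/11, P(r = 3 | data) = 1/11, P(r = 5 | data) = 0.
Averaging over the posterior, P(green next | data) = (2/3)(10/11) + (0)(1/11) = 20/33.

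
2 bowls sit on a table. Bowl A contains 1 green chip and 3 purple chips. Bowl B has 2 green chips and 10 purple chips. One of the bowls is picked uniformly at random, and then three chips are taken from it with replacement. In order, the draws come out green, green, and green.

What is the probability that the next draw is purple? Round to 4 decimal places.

0.7690

Under each hypothesis, the probability of the observed sequence is: P(data | bowl A) = (1/4)(1/4)(1/4) = 0.015625; P(data | bowl B) = (2/12)(2/12)(2/12) = 0.0046296.
Weighting by the prior gives 1/2 · 0.015625 = 0.0078125, 1/2 · 0.0046296 = 0.0023148; summing to 0.010127.
Normalising, the posterior is P(bowl A | data) = 0.77143, P(bowl B | data) = 0.22857.
The predictive probability is P(purple next | data) = (3/4)(0.77143) + (5/6)(0.22857) = 0.76905.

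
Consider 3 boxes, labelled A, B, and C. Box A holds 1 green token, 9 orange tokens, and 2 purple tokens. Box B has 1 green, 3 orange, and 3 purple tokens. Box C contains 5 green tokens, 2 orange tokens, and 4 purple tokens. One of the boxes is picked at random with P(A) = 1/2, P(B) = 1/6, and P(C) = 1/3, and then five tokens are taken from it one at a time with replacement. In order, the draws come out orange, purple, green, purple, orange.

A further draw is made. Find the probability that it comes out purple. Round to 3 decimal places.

For each hypothesis, P(data | H) works out to: P(data | box A) = (9/12)(2/12)(1/12)(2/12)(9/12) = 0.0013021; P(data | box B) = (3/7)(3/7)(1/7)(3/7)(3/7) = 0.0048194; P(data | box C) = (2/11)(4/11)(5/11)(4/11)(2/11) = 0.0019869.
Multiplying each by its prior: 1/2 · 0.0013021 = 0.00065104, 1/6 · 0.0048194 = 0.00080324, 1/3 · 0.0019869 = 0.00066232; summing to 0.0021166.
Normalising, the posterior is P(box A | data) = 0.30759, P(box B | data) = 0.37949, P(box C | data) = 0.31292.
So P(purple next | data) = Σ P(purple next | H) P(H | data) = (1/6)(0.30759) + (3/7)(0.37949) + (4/11)(0.31292) = 0.32769.

0.328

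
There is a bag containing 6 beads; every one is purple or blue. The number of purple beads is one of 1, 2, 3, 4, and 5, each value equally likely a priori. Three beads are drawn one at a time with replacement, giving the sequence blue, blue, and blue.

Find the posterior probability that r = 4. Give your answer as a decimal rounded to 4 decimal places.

Under each hypothesis, the probability of the observed sequence is: P(data | r = 1) = (5/6)(5/6)(5/6) = 0.5787; P(data | r = 2) = (4/6)(4/6)(4/6) = 0.2963; P(data | r = 3) = (3/6)(3/6)(3/6) = 0.125; P(data | r = 4) = (2/6)(2/6)(2/6) = 0.037037; P(data | r = 5) = (1/6)(1/6)(1/6) = 0.0046296.
Multiplying each by its prior: 1/5 · 0.5787 = 0.11574, 1/5 · 0.2963 = 0.059259, 1/5 · 0.125 = 0.025, 1/5 · 0.037037 = 0.0074074, 1/5 · 0.0046296 = 0.00092593; summing to 0.20833.
Therefore the posterior P(r = 4 | data) = (0.0074074) / (0.20833) = 0.035556.

0.0356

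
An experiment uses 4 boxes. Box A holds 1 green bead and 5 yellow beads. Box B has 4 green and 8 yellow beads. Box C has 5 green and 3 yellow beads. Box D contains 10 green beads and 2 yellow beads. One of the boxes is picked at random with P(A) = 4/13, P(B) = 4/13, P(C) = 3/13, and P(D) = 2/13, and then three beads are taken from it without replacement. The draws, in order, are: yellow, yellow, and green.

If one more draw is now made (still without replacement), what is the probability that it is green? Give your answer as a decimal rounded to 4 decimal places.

For each hypothesis, P(data | H) works out to: P(data | box A) = (5/6)(4/5)(1/4) = 0.16667; P(data | box B) = (8/12)(7/11)(4/10) = 0.1697; P(data | box C) = (3/8)(2/7)(5/6) = 0.089286; P(data | box D) = (2/12)(1/11)(10/10) = 0.015152.
Weighting by the prior gives 4/13 · 0.16667 = 0.051282, 4/13 · 0.1697 = 0.052214, 3/13 · 0.089286 = 0.020604, 2/13 · 0.015152 = 0.002331; summing to 0.12643.
Dividing through by the total gives posterior P(box A | data) = 0.40561, P(box B | data) = 0.41298, P(box C | data) = 0.16297, P(box D | data) = 0.018437.
So P(green next | data) = Σ P(green next | H) P(H | data) = (0)(0.40561) + (1/3)(0.41298) + (4/5)(0.16297) + (1)(0.018437) = 0.28647.

0.2865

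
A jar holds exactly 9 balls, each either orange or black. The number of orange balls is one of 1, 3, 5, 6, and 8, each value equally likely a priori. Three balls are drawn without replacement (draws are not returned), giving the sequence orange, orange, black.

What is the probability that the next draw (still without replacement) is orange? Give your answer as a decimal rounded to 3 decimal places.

Compute the likelihood of the observed sequence for each case: P(data | r = 1) = (1/9)(0/8) = 0; P(data | r = 3) = (3/9)(2/8)(6/7) = 0.071429; P(data | r = 5) = (5/9)(4/8)(4/7) = 0.15873; P(data | r = 6) = (6/9)(5/8)(3/7) = 0.17857; P(data | r = 8) = (8/9)(7/8)(1/7) = 0.11111.
Weighting by the prior gives 1/5 · 0 = 0, 1/5 · 0.071429 = 0.014286, 1/5 · 0.15873 = 0.031746, 1/5 · 0.17857 = 0.035714, 1/5 · 0.11111 = 0.022222; summing to 0.10397.
Dividing through by the total gives posterior P(r = 1 | data) = 0, P(r = 3 | data) = 0.1374, P(r = 5 | data) = 0.30534, P(r = 6 | data) = 0.34351, P(r = 8 | data) = 0.21374.
So P(orange next | data) = Σ P(orange next | H) P(H | data) = (1/6)(0.1374) + (1/2)(0.30534) + (2/3)(0.34351) + (1)(0.21374) = 0.61832.

0.618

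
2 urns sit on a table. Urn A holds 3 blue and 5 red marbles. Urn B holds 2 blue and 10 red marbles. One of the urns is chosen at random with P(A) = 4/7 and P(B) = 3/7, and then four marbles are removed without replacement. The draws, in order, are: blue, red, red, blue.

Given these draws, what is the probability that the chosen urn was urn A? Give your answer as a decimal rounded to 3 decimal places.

0.863

The likelihood of the observed sequence under each hypothesis: P(data | urn A) = (3/8)(5/7)(4/6)(2/5) = 0.071429; P(data | urn B) = (2/12)(10/11)(9/10)(1/9) = 0.015152.
Weighting by the prior gives 4/7 · 0.071429 = 0.040816, 3/7 · 0.015152 = 0.0064935; with total 0.04731.
By Bayes' rule, P(urn A | data) = (0.040816) / (0.04731) = 0.86275.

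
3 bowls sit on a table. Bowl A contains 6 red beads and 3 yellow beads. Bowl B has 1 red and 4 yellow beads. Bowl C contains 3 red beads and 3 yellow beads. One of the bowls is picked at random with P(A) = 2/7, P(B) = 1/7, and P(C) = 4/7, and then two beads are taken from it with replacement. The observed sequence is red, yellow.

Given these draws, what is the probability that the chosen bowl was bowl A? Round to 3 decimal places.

Under each hypothesis, the probability of the observed sequence is: P(data | bowl A) = (6/9)(3/9) = 0.22222; P(data | bowl B) = (1/5)(4/5) = 0.16; P(data | bowl C) = (3/6)(3/6) = 0.25.
Weighting by the prior gives 2/7 · 0.22222 = 0.063492, 1/7 · 0.16 = 0.022857, 4/7 · 0.25 = 0.14286; with total 0.22921.
Hence P(bowl A | data) = (0.063492) / (0.22921) = 0.27701.

0.277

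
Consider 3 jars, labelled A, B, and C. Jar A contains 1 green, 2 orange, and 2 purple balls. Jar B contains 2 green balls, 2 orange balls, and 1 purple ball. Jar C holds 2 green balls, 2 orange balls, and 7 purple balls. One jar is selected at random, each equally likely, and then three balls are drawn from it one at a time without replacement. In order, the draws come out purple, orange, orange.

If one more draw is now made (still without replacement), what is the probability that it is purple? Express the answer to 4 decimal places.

Compute the likelihood of the observed sequence for each case: P(data | jar A) = (2/5)(2/4)(1/3) = 0.066667; P(data | jar B) = (1/5)(2/4)(1/3) = 0.033333; P(data | jar C) = (7/11)(2/10)(1/9) = 0.014141.
Weighting by the prior gives 1/3 · 0.066667 = 0.022222, 1/3 · 0.033333 = 0.011111, 1/3 · 0.014141 = 0.0047138; summing to 0.038047.
Normalising, the posterior is P(jar A | data) = 0.58407, P(jar B | data) = 0.29204, P(jar C | data) = 0.12389.
Averaging over the posterior, P(purple next | data) = (1/2)(0.58407) + (0)(0.29204) + (3/4)(0.12389) = 0.38496.

0.3850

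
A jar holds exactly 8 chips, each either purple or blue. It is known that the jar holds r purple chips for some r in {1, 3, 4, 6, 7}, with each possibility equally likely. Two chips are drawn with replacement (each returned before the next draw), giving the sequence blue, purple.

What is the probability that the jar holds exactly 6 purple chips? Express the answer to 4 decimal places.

0.2105

Compute the likelihood of the observed sequence for each case: P(data | r = 1) = (7/8)(1/8) = 7/64; P(data | r = 3) = (5/8)(3/8) = 15/64; P(data | r = 4) = (4/8)(4/8) = 1/4; P(data | r = 6) = (2/8)(6/8) = 3/16; P(data | r = 7) = (1/8)(7/8) = 7/64.
Weighting by the prior gives 1/5 · 7/64 = 7/320, 1/5 · 15/64 = 3/64, 1/5 · 1/4 = 1/20, 1/5 · 3/16 = 3/80, 1/5 · 7/64 = 7/320; with total 57/320.
So P(r = 6 | data) = (3/80) / (57/320) = 4/19.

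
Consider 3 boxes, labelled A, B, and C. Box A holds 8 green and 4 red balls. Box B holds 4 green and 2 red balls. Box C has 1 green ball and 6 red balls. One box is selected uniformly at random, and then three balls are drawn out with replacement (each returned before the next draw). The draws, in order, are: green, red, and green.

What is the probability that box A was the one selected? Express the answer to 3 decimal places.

0.472

Compute the likelihood of the observed sequence for each case: P(data | box A) = (8/12)(4/12)(8/12) = 0.14815; P(data | box B) = (4/6)(2/6)(4/6) = 0.14815; P(data | box C) = (1/7)(6/7)(1/7) = 0.017493.
Weighting by the prior gives 1/3 · 0.14815 = 0.049383, 1/3 · 0.14815 = 0.049383, 1/3 · 0.017493 = 0.0058309; with total 0.1046.
So P(box A | data) = (0.049383) / (0.1046) = 0.47213.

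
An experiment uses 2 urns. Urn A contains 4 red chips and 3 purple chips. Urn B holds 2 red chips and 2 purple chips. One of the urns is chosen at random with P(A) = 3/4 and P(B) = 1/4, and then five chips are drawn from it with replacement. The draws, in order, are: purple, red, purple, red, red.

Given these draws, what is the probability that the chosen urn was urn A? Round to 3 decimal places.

0.767

Compute the likelihood of the observed sequence for each case: P(data | urn A) = (3/7)(4/7)(3/7)(4/7)(4/7) = 0.034271; P(data | urn B) = (2/4)(2/4)(2/4)(2/4)(2/4) = 0.03125.
Weighting by the prior gives 3/4 · 0.034271 = 0.025704, 1/4 · 0.03125 = 0.0078125; these sum to 0.033516.
Hence P(urn A | data) = (0.025704) / (0.033516) = 0.7669.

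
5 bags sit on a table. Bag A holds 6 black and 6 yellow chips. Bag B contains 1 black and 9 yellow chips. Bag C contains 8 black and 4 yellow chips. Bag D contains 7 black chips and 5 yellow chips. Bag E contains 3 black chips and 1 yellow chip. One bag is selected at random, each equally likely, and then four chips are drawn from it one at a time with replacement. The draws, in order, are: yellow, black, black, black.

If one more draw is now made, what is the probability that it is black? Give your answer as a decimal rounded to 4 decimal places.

0.6409

The likelihood of the observed sequence under each hypothesis: P(data | bag A) = (6/12)(6/12)(6/12)(6/12) = 0.0625; P(data | bag B) = (9/10)(1/10)(1/10)(1/10) = 0.0009; P(data | bag C) = (4/12)(8/12)(8/12)(8/12) = 0.098765; P(data | bag D) = (5/12)(7/12)(7/12)(7/12) = 0.082706; P(data | bag E) = (1/4)(3/4)(3/4)(3/4) = 0.10547.
Multiplying each by its prior: 1/5 · 0.0625 = 0.0125, 1/5 · 0.0009 = 0.00018, 1/5 · 0.098765 = 0.019753, 1/5 · 0.082706 = 0.016541, 1/5 · 0.10547 = 0.021094; with total 0.070068.
Dividing through by the total gives posterior P(bag A | data) = 0.1784, P(bag B | data) = 0.0025689, P(bag C | data) = 0.28191, P(bag D | data) = 0.23607, P(bag E | data) = 0.30105.
Averaging over the posterior, P(black next | data) = (1/2)(0.1784) + (1/10)(0.0025689) + (2/3)(0.28191) + (7/12)(0.23607) + (3/4)(0.30105) = 0.64089.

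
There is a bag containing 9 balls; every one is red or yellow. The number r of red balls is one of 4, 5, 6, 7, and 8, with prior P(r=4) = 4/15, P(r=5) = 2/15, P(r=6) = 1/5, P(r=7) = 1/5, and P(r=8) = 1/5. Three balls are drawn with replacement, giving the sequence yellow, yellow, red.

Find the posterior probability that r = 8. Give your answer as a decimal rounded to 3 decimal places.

Compute the likelihood of the observed sequence for each case: P(data | r = 4) = (5/9)(5/9)(4/9) = 0.13717; P(data | r = 5) = (4/9)(4/9)(5/9) = 0.10974; P(data | r = 6) = (3/9)(3/9)(6/9) = 0.074074; P(data | r = 7) = (2/9)(2/9)(7/9) = 0.038409; P(data | r = 8) = (1/9)(1/9)(8/9) = 0.010974.
Multiplying each by its prior: 4/15 · 0.13717 = 0.03658, 2/15 · 0.10974 = 0.014632, 1/5 · 0.074074 = 0.014815, 1/5 · 0.038409 = 0.0076818, 1/5 · 0.010974 = 0.0021948; these sum to 0.075903.
Therefore the posterior P(r = 8 | data) = (0.0021948) / (0.075903) = 0.028916.

0.029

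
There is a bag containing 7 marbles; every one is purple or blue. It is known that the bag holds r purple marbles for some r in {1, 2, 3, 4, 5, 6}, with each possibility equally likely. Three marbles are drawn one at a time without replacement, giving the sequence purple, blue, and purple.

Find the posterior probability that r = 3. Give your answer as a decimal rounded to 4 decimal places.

0.1714

Under each hypothesis, the probability of the observed sequence is: P(data | r = 1) = (1/7)(6/6)(0/5) = 0; P(data | r = 2) = (2/7)(5/6)(1/5) = 1/21; P(data | r = 3) = (3/7)(4/6)(2/5) = 4/35; P(data | r = 4) = (4/7)(3/6)(3/5) = 6/35; P(data | r = 5) = (5/7)(2/6)(4/5) = 4/21; P(data | r = 6) = (6/7)(1/6)(5/5) = 1/7.
Weighting by the prior gives 1/6 · 0 = 0, 1/6 · 1/21 = 1/126, 1/6 · 4/35 = 2/105, 1/6 · 6/35 = 1/35, 1/6 · 4/21 = 2/63, 1/6 · 1/7 = 1/42; summing to 1/9.
Therefore the posterior P(r = 3 | data) = (2/105) / (1/9) = 6/35.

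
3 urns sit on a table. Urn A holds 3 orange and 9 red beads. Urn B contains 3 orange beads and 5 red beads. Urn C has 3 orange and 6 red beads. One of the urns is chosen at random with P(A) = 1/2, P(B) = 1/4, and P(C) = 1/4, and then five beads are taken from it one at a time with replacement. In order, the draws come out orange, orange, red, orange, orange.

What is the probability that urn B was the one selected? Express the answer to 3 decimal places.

0.467

For each hypothesis, P(data | H) works out to: P(data | urn A) = (3/12)(3/12)(9/12)(3/12)(3/12) = 0.0029297; P(data | urn B) = (3/8)(3/8)(5/8)(3/8)(3/8) = 0.01236; P(data | urn C) = (3/9)(3/9)(6/9)(3/9)(3/9) = 0.0082305.
The prior-weighted likelihoods are 1/2 · 0.0029297 = 0.0014648, 1/4 · 0.01236 = 0.0030899, 1/4 · 0.0082305 = 0.0020576; with total 0.0066124.
Hence P(urn B | data) = (0.0030899) / (0.0066124) = 0.46729.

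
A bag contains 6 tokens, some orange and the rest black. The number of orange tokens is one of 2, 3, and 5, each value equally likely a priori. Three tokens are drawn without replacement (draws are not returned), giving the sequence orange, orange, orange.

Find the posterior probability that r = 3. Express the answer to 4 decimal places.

0.0909

The likelihood of the observed sequence under each hypothesis: P(data | r = 2) = (2/6)(1/5)(0/4) = 0; P(data | r = 3) = (3/6)(2/5)(1/4) = 1/20; P(data | r = 5) = (5/6)(4/5)(3/4) = 1/2.
The prior-weighted likelihoods are 1/3 · 0 = 0, 1/3 · 1/20 = 1/60, 1/3 · 1/2 = 1/6; with total 11/60.
So P(r = 3 | data) = (1/60) / (11/60) = 1/11.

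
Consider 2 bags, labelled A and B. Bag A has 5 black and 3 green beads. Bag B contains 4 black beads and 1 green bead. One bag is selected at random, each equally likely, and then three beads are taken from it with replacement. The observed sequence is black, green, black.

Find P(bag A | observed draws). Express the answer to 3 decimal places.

0.534

For each hypothesis, P(data | H) works out to: P(data | bag A) = (5/8)(3/8)(5/8) = 0.14648; P(data | bag B) = (4/5)(1/5)(4/5) = 0.128.
Weighting by the prior gives 1/2 · 0.14648 = 0.073242, 1/2 · 0.128 = 0.064; these sum to 0.13724.
Therefore the posterior P(bag A | data) = (0.073242) / (0.13724) = 0.53367.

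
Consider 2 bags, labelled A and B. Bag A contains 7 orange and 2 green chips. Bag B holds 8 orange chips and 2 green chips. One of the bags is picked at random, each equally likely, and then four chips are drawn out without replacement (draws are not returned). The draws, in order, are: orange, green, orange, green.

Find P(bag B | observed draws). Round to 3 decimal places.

The likelihood of the observed sequence under each hypothesis: P(data | bag A) = (7/9)(2/8)(6/7)(1/6) = 1/36; P(data | bag B) = (8/10)(2/9)(7/8)(1/7) = 1/45.
The prior-weighted likelihoods are 1/2 · 1/36 = 1/72, 1/2 · 1/45 = 1/90; with total 1/40.
Therefore the posterior P(bag B | data) = (1/90) / (1/40) = 4/9.

0.444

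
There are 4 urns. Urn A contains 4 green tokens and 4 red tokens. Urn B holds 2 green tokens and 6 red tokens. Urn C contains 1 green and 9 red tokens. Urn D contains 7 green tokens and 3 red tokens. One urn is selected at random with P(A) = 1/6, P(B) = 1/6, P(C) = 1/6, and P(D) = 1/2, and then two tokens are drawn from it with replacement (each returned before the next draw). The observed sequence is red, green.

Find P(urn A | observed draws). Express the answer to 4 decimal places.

0.2160

For each hypothesis, P(data | H) works out to: P(data | urn A) = (4/8)(4/8) = 0.25; P(data | urn B) = (6/8)(2/8) = 0.1875; P(data | urn C) = (9/10)(1/10) = 0.09; P(data | urn D) = (3/10)(7/10) = 0.21.
Weighting by the prior gives 1/6 · 0.25 = 0.041667, 1/6 · 0.1875 = 0.03125, 1/6 · 0.09 = 0.015, 1/2 · 0.21 = 0.105; with total 0.19292.
By Bayes' rule, P(urn A | data) = (0.041667) / (0.19292) = 0.21598.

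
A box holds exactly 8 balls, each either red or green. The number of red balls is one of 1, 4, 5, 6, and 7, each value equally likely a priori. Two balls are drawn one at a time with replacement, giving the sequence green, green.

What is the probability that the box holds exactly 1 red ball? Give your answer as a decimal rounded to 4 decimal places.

0.6203

For each hypothesis, P(data | H) works out to: P(data | r = 1) = (7/8)(7/8) = 49/64; P(data | r = 4) = (4/8)(4/8) = 1/4; P(data | r = 5) = (3/8)(3/8) = 9/64; P(data | r = 6) = (2/8)(2/8) = 1/16; P(data | r = 7) = (1/8)(1/8) = 1/64.
Multiplying each by its prior: 1/5 · 49/64 = 49/320, 1/5 · 1/4 = 1/20, 1/5 · 9/64 = 9/320, 1/5 · 1/16 = 1/80, 1/5 · 1/64 = 1/320; with total 79/320.
By Bayes' rule, P(r = 1 | data) = (49/320) / (79/320) = 49/79.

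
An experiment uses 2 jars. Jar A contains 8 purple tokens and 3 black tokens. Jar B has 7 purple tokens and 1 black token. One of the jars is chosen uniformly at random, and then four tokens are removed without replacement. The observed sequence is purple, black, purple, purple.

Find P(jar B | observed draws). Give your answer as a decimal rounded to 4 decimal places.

The likelihood of the observed sequence under each hypothesis: P(data | jar A) = (8/11)(3/10)(7/9)(6/8) = 7/55; P(data | jar B) = (7/8)(1/7)(6/6)(5/5) = 1/8.
Multiplying each by its prior: 1/2 · 7/55 = 7/110, 1/2 · 1/8 = 1/16; with total 111/880.
Therefore the posterior P(jar B | data) = (1/16) / (111/880) = 55/111.

0.4955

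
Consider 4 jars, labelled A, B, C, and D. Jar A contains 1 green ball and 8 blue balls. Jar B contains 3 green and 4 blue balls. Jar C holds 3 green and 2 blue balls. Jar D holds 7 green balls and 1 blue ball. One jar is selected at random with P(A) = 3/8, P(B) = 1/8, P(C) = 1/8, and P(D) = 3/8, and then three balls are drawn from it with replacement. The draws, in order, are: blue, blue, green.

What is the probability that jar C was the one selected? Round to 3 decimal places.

For each hypothesis, P(data | H) works out to: P(data | jar A) = (8/9)(8/9)(1/9) = 0.087791; P(data | jar B) = (4/7)(4/7)(3/7) = 0.13994; P(data | jar C) = (2/5)(2/5)(3/5) = 0.096; P(data | jar D) = (1/8)(1/8)(7/8) = 0.013672.
Weighting by the prior gives 3/8 · 0.087791 = 0.032922, 1/8 · 0.13994 = 0.017493, 1/8 · 0.096 = 0.012, 3/8 · 0.013672 = 0.005127; with total 0.067541.
So P(jar C | data) = (0.012) / (0.067541) = 0.17767.

0.178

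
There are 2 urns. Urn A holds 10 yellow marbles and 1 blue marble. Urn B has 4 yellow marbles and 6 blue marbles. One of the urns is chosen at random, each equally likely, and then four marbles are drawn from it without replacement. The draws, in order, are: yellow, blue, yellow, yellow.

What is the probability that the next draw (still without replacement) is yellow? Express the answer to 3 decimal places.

Under each hypothesis, the probability of the observed sequence is: P(data | urn A) = (10/11)(1/10)(9/9)(8/8) = 1/11; P(data | urn B) = (4/10)(6/9)(3/8)(2/7) = 1/35.
The prior-weighted likelihoods are 1/2 · 1/11 = 1/22, 1/2 · 1/35 = 1/70; these sum to 23/385.
Normalising, the posterior is P(urn A | data) = 35/46, P(urn B | data) = 11/46.
Averaging over the posterior, P(yellow next | data) = (1)(35/46) + (1/6)(11/46) = 221/276.

0.801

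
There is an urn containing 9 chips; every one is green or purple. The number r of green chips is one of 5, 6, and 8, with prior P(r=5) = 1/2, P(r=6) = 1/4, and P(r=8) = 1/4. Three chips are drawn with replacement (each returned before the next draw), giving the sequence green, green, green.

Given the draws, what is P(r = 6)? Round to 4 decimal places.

0.2209

The likelihood of the observed sequence under each hypothesis: P(data | r = 5) = (5/9)(5/9)(5/9) = 0.17147; P(data | r = 6) = (6/9)(6/9)(6/9) = 0.2963; P(data | r = 8) = (8/9)(8/9)(8/9) = 0.70233.
The prior-weighted likelihoods are 1/2 · 0.17147 = 0.085734, 1/4 · 0.2963 = 0.074074, 1/4 · 0.70233 = 0.17558; summing to 0.33539.
Hence P(r = 6 | data) = (0.074074) / (0.33539) = 0.22086.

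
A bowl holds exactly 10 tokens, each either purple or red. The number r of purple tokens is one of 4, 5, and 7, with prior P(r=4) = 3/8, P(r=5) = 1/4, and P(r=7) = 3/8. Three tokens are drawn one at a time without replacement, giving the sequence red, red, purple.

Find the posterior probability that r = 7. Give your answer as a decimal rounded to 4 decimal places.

0.1837

Compute the likelihood of the observed sequence for each case: P(data | r = 4) = (6/10)(5/9)(4/8) = 0.16667; P(data | r = 5) = (5/10)(4/9)(5/8) = 0.13889; P(data | r = 7) = (3/10)(2/9)(7/8) = 0.058333.
Multiplying each by its prior: 3/8 · 0.16667 = 0.0625, 1/4 · 0.13889 = 0.034722, 3/8 · 0.058333 = 0.021875; these sum to 0.1191.
So P(r = 7 | data) = (0.021875) / (0.1191) = 0.18367.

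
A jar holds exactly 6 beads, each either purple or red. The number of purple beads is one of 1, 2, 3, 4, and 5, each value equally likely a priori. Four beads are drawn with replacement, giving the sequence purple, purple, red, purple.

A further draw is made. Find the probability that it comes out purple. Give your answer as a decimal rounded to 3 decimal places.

0.651

Compute the likelihood of the observed sequence for each case: P(data | r = 1) = (1/6)(1/6)(5/6)(1/6) = 0.003858; P(data | r = 2) = (2/6)(2/6)(4/6)(2/6) = 0.024691; P(data | r = 3) = (3/6)(3/6)(3/6)(3/6) = 0.0625; P(data | r = 4) = (4/6)(4/6)(2/6)(4/6) = 0.098765; P(data | r = 5) = (5/6)(5/6)(1/6)(5/6) = 0.096451.
The prior-weighted likelihoods are 1/5 · 0.003858 = 0.0007716, 1/5 · 0.024691 = 0.0049383, 1/5 · 0.0625 = 0.0125, 1/5 · 0.098765 = 0.019753, 1/5 · 0.096451 = 0.01929; these sum to 0.057253.
Normalising, the posterior is P(r = 1 | data) = 0.013477, P(r = 2 | data) = 0.086253, P(r = 3 | data) = 0.21833, P(r = 4 | data) = 0.34501, P(r = 5 | data) = 0.33693.
So P(purple next | data) = Σ P(purple next | H) P(H | data) = (1/6)(0.013477) + (1/3)(0.086253) + (1/2)(0.21833) + (2/3)(0.34501) + (5/6)(0.33693) = 0.65094.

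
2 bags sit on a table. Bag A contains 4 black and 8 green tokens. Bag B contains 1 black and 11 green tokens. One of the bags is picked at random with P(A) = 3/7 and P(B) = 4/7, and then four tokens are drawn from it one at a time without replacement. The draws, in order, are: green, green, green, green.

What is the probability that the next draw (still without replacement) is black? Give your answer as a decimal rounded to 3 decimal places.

The likelihood of the observed sequence under each hypothesis: P(data | bag A) = (8/12)(7/11)(6/10)(5/9) = 14/99; P(data | bag B) = (11/12)(10/11)(9/10)(8/9) = 2/3.
Weighting by the prior gives 3/7 · 14/99 = 2/33, 4/7 · 2/3 = 8/21; these sum to 34/77.
Normalising, the posterior is P(bag A | data) = 7/51, P(bag B | data) = 44/51.
So P(black next | data) = Σ P(black next | H) P(H | data) = (1/2)(7/51) + (1/8)(44/51) = 3/17.

0.176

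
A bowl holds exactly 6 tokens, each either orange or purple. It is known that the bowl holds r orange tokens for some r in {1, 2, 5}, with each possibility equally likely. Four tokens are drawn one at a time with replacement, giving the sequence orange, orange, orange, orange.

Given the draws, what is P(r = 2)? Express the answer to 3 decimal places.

0.025

For each hypothesis, P(data | H) works out to: P(data | r = 1) = (1/6)(1/6)(1/6)(1/6) = 0.0007716; P(data | r = 2) = (2/6)(2/6)(2/6)(2/6) = 0.012346; P(data | r = 5) = (5/6)(5/6)(5/6)(5/6) = 0.48225.
Weighting by the prior gives 1/3 · 0.0007716 = 0.0002572, 1/3 · 0.012346 = 0.0041152, 1/3 · 0.48225 = 0.16075; these sum to 0.16512.
Hence P(r = 2 | data) = (0.0041152) / (0.16512) = 0.024922.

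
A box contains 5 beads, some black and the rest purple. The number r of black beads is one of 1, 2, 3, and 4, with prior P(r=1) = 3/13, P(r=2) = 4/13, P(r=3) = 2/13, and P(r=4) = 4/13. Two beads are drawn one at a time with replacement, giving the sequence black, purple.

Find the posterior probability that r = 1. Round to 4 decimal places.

0.1875

Under each hypothesis, the probability of the observed sequence is: P(data | r = 1) = (1/5)(4/5) = 4/25; P(data | r = 2) = (2/5)(3/5) = 6/25; P(data | r = 3) = (3/5)(2/5) = 6/25; P(data | r = 4) = (4/5)(1/5) = 4/25.
Weighting by the prior gives 3/13 · 4/25 = 12/325, 4/13 · 6/25 = 24/325, 2/13 · 6/25 = 12/325, 4/13 · 4/25 = 16/325; summing to 64/325.
Hence P(r = 1 | data) = (12/325) / (64/325) = 3/16.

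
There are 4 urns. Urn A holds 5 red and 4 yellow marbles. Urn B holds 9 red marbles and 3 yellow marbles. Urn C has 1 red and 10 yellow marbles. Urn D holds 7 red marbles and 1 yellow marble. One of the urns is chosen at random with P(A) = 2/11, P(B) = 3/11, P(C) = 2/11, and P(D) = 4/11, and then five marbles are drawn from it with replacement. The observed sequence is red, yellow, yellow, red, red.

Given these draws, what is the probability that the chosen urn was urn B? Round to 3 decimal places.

0.416

Compute the likelihood of the observed sequence for each case: P(data | urn A) = (5/9)(4/9)(4/9)(5/9)(5/9) = 0.03387; P(data | urn B) = (9/12)(3/12)(3/12)(9/12)(9/12) = 0.026367; P(data | urn C) = (1/11)(10/11)(10/11)(1/11)(1/11) = 0.00062092; P(data | urn D) = (7/8)(1/8)(1/8)(7/8)(7/8) = 0.010468.
The prior-weighted likelihoods are 2/11 · 0.03387 = 0.0061582, 3/11 · 0.026367 = 0.0071911, 2/11 · 0.00062092 = 0.00011289, 4/11 · 0.010468 = 0.0038064; summing to 0.017269.
Therefore the posterior P(urn B | data) = (0.0071911) / (0.017269) = 0.41643.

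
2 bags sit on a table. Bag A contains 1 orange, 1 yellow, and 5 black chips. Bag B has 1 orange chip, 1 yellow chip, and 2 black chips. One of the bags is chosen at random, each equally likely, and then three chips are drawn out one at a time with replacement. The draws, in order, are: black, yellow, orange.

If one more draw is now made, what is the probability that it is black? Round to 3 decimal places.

0.568

The likelihood of the observed sequence under each hypothesis: P(data | bag A) = (5/7)(1/7)(1/7) = 0.014577; P(data | bag B) = (2/4)(1/4)(1/4) = 0.03125.
Multiplying each by its prior: 1/2 · 0.014577 = 0.0072886, 1/2 · 0.03125 = 0.015625; with total 0.022914.
The posterior is then P(bag A | data) = 0.31809, P(bag B | data) = 0.68191.
So P(black next | data) = Σ P(black next | H) P(H | data) = (5/7)(0.31809) + (1/2)(0.68191) = 0.56816.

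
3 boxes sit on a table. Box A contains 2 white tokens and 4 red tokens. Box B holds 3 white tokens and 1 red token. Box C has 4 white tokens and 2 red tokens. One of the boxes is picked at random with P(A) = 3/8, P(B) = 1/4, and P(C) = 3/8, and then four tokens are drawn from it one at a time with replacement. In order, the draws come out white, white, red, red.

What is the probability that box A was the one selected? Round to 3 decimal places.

Under each hypothesis, the probability of the observed sequence is: P(data | box A) = (2/6)(2/6)(4/6)(4/6) = 0.049383; P(data | box B) = (3/4)(3/4)(1/4)(1/4) = 0.035156; P(data | box C) = (4/6)(4/6)(2/6)(2/6) = 0.049383.
Weighting by the prior gives 3/8 · 0.049383 = 0.018519, 1/4 · 0.035156 = 0.0087891, 3/8 · 0.049383 = 0.018519; summing to 0.045826.
By Bayes' rule, P(box A | data) = (0.018519) / (0.045826) = 0.4041.

0.404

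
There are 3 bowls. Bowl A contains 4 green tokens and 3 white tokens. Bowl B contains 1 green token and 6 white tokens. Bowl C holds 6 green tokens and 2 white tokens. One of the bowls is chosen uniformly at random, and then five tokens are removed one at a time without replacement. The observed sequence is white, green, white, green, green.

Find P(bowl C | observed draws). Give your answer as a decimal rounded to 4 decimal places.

For each hypothesis, P(data | H) works out to: P(data | bowl A) = (3/7)(4/6)(2/5)(3/4)(2/3) = 2/35; P(data | bowl B) = (6/7)(1/6)(5/5)(0/4) = 0; P(data | bowl C) = (2/8)(6/7)(1/6)(5/5)(4/4) = 1/28.
Multiplying each by its prior: 1/3 · 2/35 = 2/105, 1/3 · 0 = 0, 1/3 · 1/28 = 1/84; with total 13/420.
So P(bowl C | data) = (1/84) / (13/420) = 5/13.

0.3846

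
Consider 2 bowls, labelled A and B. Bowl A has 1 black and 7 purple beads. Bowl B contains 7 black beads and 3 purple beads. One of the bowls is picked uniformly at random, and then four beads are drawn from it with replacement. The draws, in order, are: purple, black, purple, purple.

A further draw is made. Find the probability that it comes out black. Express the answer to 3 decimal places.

For each hypothesis, P(data | H) works out to: P(data | bowl A) = (7/8)(1/8)(7/8)(7/8) = 0.08374; P(data | bowl B) = (3/10)(7/10)(3/10)(3/10) = 0.0189.
The prior-weighted likelihoods are 1/2 · 0.08374 = 0.04187, 1/2 · 0.0189 = 0.00945; summing to 0.05132.
Dividing through by the total gives posterior P(bowl A | data) = 0.81586, P(bowl B | data) = 0.18414.
Averaging over the posterior, P(black next | data) = (1/8)(0.81586) + (7/10)(0.18414) = 0.23088.

0.231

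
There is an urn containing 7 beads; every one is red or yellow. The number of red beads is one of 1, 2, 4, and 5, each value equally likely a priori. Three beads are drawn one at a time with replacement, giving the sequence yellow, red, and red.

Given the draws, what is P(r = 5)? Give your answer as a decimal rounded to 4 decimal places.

Under each hypothesis, the probability of the observed sequence is: P(data | r = 1) = (6/7)(1/7)(1/7) = 6/343; P(data | r = 2) = (5/7)(2/7)(2/7) = 20/343; P(data | r = 4) = (3/7)(4/7)(4/7) = 48/343; P(data | r = 5) = (2/7)(5/7)(5/7) = 50/343.
The prior-weighted likelihoods are 1/4 · 6/343 = 3/686, 1/4 · 20/343 = 5/343, 1/4 · 48/343 = 12/343, 1/4 · 50/343 = 25/686; these sum to 31/343.
Hence P(r = 5 | data) = (25/686) / (31/343) = 25/62.

0.4032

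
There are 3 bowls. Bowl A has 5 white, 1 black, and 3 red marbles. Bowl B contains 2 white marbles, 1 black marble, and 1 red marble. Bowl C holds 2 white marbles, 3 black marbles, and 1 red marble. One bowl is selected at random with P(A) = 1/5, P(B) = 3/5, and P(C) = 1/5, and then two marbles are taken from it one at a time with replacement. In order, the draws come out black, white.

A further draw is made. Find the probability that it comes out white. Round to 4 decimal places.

The likelihood of the observed sequence under each hypothesis: P(data | bowl A) = (1/9)(5/9) = 0.061728; P(data | bowl B) = (1/4)(2/4) = 0.125; P(data | bowl C) = (3/6)(2/6) = 0.16667.
The prior-weighted likelihoods are 1/5 · 0.061728 = 0.012346, 3/5 · 0.125 = 0.075, 1/5 · 0.16667 = 0.033333; summing to 0.12068.
The posterior is then P(bowl A | data) = 0.1023, P(bowl B | data) = 0.62148, P(bowl C | data) = 0.27621.
So P(white next | data) = Σ P(white next | H) P(H | data) = (5/9)(0.1023) + (1/2)(0.62148) + (1/3)(0.27621) = 0.45965.

0.4596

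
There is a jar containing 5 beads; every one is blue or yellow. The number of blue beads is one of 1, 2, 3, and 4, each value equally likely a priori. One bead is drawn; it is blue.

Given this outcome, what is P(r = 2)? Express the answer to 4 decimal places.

0.2000

Under each hypothesis, the probability of this draw is: P(data | r = 1) = (1/5) = 1/5; P(data | r = 2) = (2/5) = 2/5; P(data | r = 3) = (3/5) = 3/5; P(data | r = 4) = (4/5) = 4/5.
Multiplying each by its prior: 1/4 · 1/5 = 1/20, 1/4 · 2/5 = 1/10, 1/4 · 3/5 = 3/20, 1/4 · 4/5 = 1/5; with total 1/2.
Therefore the posterior P(r = 2 | data) = (1/10) / (1/2) = 1/5.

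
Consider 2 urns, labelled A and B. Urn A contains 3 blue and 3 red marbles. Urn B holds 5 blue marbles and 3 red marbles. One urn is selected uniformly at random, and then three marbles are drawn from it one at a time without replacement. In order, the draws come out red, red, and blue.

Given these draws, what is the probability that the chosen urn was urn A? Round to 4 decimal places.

The likelihood of the observed sequence under each hypothesis: P(data | urn A) = (3/6)(2/5)(3/4) = 3/20; P(data | urn B) = (3/8)(2/7)(5/6) = 5/56.
The prior-weighted likelihoods are 1/2 · 3/20 = 3/40, 1/2 · 5/56 = 5/112; summing to 67/560.
Therefore the posterior P(urn A | data) = (3/40) / (67/560) = 42/67.

0.6269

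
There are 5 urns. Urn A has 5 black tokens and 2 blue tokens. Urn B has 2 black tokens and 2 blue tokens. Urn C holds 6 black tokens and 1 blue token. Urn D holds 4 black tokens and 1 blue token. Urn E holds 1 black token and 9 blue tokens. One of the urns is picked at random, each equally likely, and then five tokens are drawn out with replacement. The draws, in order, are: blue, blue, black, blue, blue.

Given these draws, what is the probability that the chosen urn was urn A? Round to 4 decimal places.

For each hypothesis, P(data | H) works out to: P(data | urn A) = (2/7)(2/7)(5/7)(2/7)(2/7) = 0.0047599; P(data | urn B) = (2/4)(2/4)(2/4)(2/4)(2/4) = 0.03125; P(data | urn C) = (1/7)(1/7)(6/7)(1/7)(1/7) = 0.00035699; P(data | urn D) = (1/5)(1/5)(4/5)(1/5)(1/5) = 0.00128; P(data | urn E) = (9/10)(9/10)(1/10)(9/10)(9/10) = 0.06561.
Multiplying each by its prior: 1/5 · 0.0047599 = 0.00095198, 1/5 · 0.03125 = 0.00625, 1/5 · 0.00035699 = 7.1399e-05, 1/5 · 0.00128 = 0.000256, 1/5 · 0.06561 = 0.013122; summing to 0.020651.
Therefore the posterior P(urn A | data) = (0.00095198) / (0.020651) = 0.046098.

0.0461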